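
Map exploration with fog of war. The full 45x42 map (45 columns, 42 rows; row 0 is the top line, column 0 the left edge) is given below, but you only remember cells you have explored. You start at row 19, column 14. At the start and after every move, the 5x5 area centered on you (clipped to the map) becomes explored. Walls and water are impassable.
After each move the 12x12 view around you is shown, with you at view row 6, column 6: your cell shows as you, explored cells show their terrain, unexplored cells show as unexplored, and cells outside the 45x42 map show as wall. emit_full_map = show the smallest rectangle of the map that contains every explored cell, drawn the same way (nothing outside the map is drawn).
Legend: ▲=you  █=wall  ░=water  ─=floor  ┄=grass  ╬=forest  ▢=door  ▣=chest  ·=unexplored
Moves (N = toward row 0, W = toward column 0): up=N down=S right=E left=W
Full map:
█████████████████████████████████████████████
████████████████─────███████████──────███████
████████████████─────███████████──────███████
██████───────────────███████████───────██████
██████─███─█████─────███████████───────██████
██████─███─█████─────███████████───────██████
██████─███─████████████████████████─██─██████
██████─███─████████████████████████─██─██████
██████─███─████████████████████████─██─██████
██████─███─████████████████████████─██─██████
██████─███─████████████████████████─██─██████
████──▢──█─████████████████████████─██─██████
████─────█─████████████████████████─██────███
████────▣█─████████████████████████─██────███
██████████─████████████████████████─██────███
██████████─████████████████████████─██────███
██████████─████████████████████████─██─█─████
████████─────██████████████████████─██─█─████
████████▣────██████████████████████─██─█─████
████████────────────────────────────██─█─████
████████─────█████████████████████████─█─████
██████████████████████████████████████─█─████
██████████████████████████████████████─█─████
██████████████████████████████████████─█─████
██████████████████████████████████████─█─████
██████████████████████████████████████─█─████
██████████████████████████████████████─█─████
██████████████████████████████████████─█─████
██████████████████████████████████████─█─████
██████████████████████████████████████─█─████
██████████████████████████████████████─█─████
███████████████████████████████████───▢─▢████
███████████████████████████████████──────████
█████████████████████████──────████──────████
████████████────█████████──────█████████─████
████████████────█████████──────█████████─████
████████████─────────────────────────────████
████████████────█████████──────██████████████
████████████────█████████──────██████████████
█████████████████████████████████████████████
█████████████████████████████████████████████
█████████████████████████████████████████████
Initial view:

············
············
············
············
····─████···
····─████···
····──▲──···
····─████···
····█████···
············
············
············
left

············
············
············
············
····──████··
····──████··
····──▲───··
····──████··
····██████··
············
············
············

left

············
············
············
············
····───████·
····───████·
····──▲────·
····───████·
····███████·
············
············
············

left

············
············
············
············
····────████
····────████
····──▲─────
····────████
····████████
············
············
············

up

············
············
············
············
····█─███···
····────████
····──▲─████
····────────
····────████
····████████
············
············

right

············
············
············
············
···█─████···
···────████·
···───▲████·
···────────·
···────████·
···████████·
············
············

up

············
············
············
············
····─████···
···█─████···
···───▲████·
···────████·
···────────·
···────████·
···████████·
············

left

············
············
············
············
····█─████··
····█─████··
····──▲─████
····────████
····────────
····────████
····████████
············

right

············
············
············
············
···█─████···
···█─████···
···───▲████·
···────████·
···────────·
···────████·
···████████·
············

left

············
············
············
············
····█─████··
····█─████··
····──▲─████
····────████
····────────
····────████
····████████
············

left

············
············
············
············
····██─████·
····██─████·
····──▲──███
····▣────███
····────────
·····────███
·····███████
············

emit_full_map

██─████··
██─████··
──▲──████
▣────████
─────────
·────████
·████████

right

············
············
············
············
···██─████··
···██─████··
···───▲─████
···▣────████
···─────────
····────████
····████████
············

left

············
············
············
············
····██─████·
····██─████·
····──▲──███
····▣────███
····────────
·····────███
·····███████
············

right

············
············
············
············
···██─████··
···██─████··
···───▲─████
···▣────████
···─────────
····────████
····████████
············


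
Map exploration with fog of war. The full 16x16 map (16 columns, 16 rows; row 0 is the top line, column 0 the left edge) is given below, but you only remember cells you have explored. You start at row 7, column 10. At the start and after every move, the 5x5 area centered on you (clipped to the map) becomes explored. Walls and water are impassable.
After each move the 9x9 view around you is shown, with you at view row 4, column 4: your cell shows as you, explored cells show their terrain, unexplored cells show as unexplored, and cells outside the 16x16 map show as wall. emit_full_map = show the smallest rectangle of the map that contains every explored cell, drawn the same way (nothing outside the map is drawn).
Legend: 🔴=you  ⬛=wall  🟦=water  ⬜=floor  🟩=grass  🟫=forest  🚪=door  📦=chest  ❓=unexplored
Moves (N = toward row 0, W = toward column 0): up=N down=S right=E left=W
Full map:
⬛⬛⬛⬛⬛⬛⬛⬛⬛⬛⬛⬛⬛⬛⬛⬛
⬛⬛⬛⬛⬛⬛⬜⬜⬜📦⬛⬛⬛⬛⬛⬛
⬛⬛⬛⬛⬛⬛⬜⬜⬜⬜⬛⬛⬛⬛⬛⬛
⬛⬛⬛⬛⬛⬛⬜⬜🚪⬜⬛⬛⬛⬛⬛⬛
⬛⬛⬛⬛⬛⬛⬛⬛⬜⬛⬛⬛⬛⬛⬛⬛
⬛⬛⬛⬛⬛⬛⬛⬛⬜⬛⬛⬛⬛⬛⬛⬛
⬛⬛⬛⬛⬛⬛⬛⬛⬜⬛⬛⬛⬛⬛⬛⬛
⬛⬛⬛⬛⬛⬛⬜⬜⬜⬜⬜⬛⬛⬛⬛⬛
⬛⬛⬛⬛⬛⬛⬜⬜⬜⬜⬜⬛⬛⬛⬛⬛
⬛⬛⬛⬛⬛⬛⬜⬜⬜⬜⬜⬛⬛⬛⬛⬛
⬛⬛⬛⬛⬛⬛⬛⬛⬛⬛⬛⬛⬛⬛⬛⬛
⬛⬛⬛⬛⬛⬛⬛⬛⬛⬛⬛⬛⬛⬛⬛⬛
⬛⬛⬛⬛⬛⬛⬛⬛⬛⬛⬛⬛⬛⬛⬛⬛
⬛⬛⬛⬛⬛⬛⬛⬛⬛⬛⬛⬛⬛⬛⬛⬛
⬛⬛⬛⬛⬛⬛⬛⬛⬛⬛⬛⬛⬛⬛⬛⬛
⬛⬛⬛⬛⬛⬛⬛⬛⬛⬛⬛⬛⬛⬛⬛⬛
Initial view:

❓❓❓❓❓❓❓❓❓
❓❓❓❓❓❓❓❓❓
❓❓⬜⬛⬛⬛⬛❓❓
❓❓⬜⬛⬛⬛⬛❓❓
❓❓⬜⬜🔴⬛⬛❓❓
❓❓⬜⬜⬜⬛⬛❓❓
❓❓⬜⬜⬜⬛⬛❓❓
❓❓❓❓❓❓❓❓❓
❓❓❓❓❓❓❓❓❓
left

❓❓❓❓❓❓❓❓❓
❓❓❓❓❓❓❓❓❓
❓❓⬛⬜⬛⬛⬛⬛❓
❓❓⬛⬜⬛⬛⬛⬛❓
❓❓⬜⬜🔴⬜⬛⬛❓
❓❓⬜⬜⬜⬜⬛⬛❓
❓❓⬜⬜⬜⬜⬛⬛❓
❓❓❓❓❓❓❓❓❓
❓❓❓❓❓❓❓❓❓

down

❓❓❓❓❓❓❓❓❓
❓❓⬛⬜⬛⬛⬛⬛❓
❓❓⬛⬜⬛⬛⬛⬛❓
❓❓⬜⬜⬜⬜⬛⬛❓
❓❓⬜⬜🔴⬜⬛⬛❓
❓❓⬜⬜⬜⬜⬛⬛❓
❓❓⬛⬛⬛⬛⬛❓❓
❓❓❓❓❓❓❓❓❓
❓❓❓❓❓❓❓❓❓

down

❓❓⬛⬜⬛⬛⬛⬛❓
❓❓⬛⬜⬛⬛⬛⬛❓
❓❓⬜⬜⬜⬜⬛⬛❓
❓❓⬜⬜⬜⬜⬛⬛❓
❓❓⬜⬜🔴⬜⬛⬛❓
❓❓⬛⬛⬛⬛⬛❓❓
❓❓⬛⬛⬛⬛⬛❓❓
❓❓❓❓❓❓❓❓❓
❓❓❓❓❓❓❓❓❓

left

❓❓❓⬛⬜⬛⬛⬛⬛
❓❓❓⬛⬜⬛⬛⬛⬛
❓❓⬜⬜⬜⬜⬜⬛⬛
❓❓⬜⬜⬜⬜⬜⬛⬛
❓❓⬜⬜🔴⬜⬜⬛⬛
❓❓⬛⬛⬛⬛⬛⬛❓
❓❓⬛⬛⬛⬛⬛⬛❓
❓❓❓❓❓❓❓❓❓
❓❓❓❓❓❓❓❓❓

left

❓❓❓❓⬛⬜⬛⬛⬛
❓❓❓❓⬛⬜⬛⬛⬛
❓❓⬛⬜⬜⬜⬜⬜⬛
❓❓⬛⬜⬜⬜⬜⬜⬛
❓❓⬛⬜🔴⬜⬜⬜⬛
❓❓⬛⬛⬛⬛⬛⬛⬛
❓❓⬛⬛⬛⬛⬛⬛⬛
❓❓❓❓❓❓❓❓❓
❓❓❓❓❓❓❓❓❓

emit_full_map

❓❓⬛⬜⬛⬛⬛⬛
❓❓⬛⬜⬛⬛⬛⬛
⬛⬜⬜⬜⬜⬜⬛⬛
⬛⬜⬜⬜⬜⬜⬛⬛
⬛⬜🔴⬜⬜⬜⬛⬛
⬛⬛⬛⬛⬛⬛⬛❓
⬛⬛⬛⬛⬛⬛⬛❓

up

❓❓❓❓❓❓❓❓❓
❓❓❓❓⬛⬜⬛⬛⬛
❓❓⬛⬛⬛⬜⬛⬛⬛
❓❓⬛⬜⬜⬜⬜⬜⬛
❓❓⬛⬜🔴⬜⬜⬜⬛
❓❓⬛⬜⬜⬜⬜⬜⬛
❓❓⬛⬛⬛⬛⬛⬛⬛
❓❓⬛⬛⬛⬛⬛⬛⬛
❓❓❓❓❓❓❓❓❓

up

❓❓❓❓❓❓❓❓❓
❓❓❓❓❓❓❓❓❓
❓❓⬛⬛⬛⬜⬛⬛⬛
❓❓⬛⬛⬛⬜⬛⬛⬛
❓❓⬛⬜🔴⬜⬜⬜⬛
❓❓⬛⬜⬜⬜⬜⬜⬛
❓❓⬛⬜⬜⬜⬜⬜⬛
❓❓⬛⬛⬛⬛⬛⬛⬛
❓❓⬛⬛⬛⬛⬛⬛⬛

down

❓❓❓❓❓❓❓❓❓
❓❓⬛⬛⬛⬜⬛⬛⬛
❓❓⬛⬛⬛⬜⬛⬛⬛
❓❓⬛⬜⬜⬜⬜⬜⬛
❓❓⬛⬜🔴⬜⬜⬜⬛
❓❓⬛⬜⬜⬜⬜⬜⬛
❓❓⬛⬛⬛⬛⬛⬛⬛
❓❓⬛⬛⬛⬛⬛⬛⬛
❓❓❓❓❓❓❓❓❓

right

❓❓❓❓❓❓❓❓❓
❓⬛⬛⬛⬜⬛⬛⬛⬛
❓⬛⬛⬛⬜⬛⬛⬛⬛
❓⬛⬜⬜⬜⬜⬜⬛⬛
❓⬛⬜⬜🔴⬜⬜⬛⬛
❓⬛⬜⬜⬜⬜⬜⬛⬛
❓⬛⬛⬛⬛⬛⬛⬛❓
❓⬛⬛⬛⬛⬛⬛⬛❓
❓❓❓❓❓❓❓❓❓

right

❓❓❓❓❓❓❓❓❓
⬛⬛⬛⬜⬛⬛⬛⬛❓
⬛⬛⬛⬜⬛⬛⬛⬛❓
⬛⬜⬜⬜⬜⬜⬛⬛❓
⬛⬜⬜⬜🔴⬜⬛⬛❓
⬛⬜⬜⬜⬜⬜⬛⬛❓
⬛⬛⬛⬛⬛⬛⬛❓❓
⬛⬛⬛⬛⬛⬛⬛❓❓
❓❓❓❓❓❓❓❓❓

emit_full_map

⬛⬛⬛⬜⬛⬛⬛⬛
⬛⬛⬛⬜⬛⬛⬛⬛
⬛⬜⬜⬜⬜⬜⬛⬛
⬛⬜⬜⬜🔴⬜⬛⬛
⬛⬜⬜⬜⬜⬜⬛⬛
⬛⬛⬛⬛⬛⬛⬛❓
⬛⬛⬛⬛⬛⬛⬛❓

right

❓❓❓❓❓❓❓❓❓
⬛⬛⬜⬛⬛⬛⬛❓❓
⬛⬛⬜⬛⬛⬛⬛❓❓
⬜⬜⬜⬜⬜⬛⬛❓❓
⬜⬜⬜⬜🔴⬛⬛❓❓
⬜⬜⬜⬜⬜⬛⬛❓❓
⬛⬛⬛⬛⬛⬛⬛❓❓
⬛⬛⬛⬛⬛⬛❓❓❓
❓❓❓❓❓❓❓❓❓

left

❓❓❓❓❓❓❓❓❓
⬛⬛⬛⬜⬛⬛⬛⬛❓
⬛⬛⬛⬜⬛⬛⬛⬛❓
⬛⬜⬜⬜⬜⬜⬛⬛❓
⬛⬜⬜⬜🔴⬜⬛⬛❓
⬛⬜⬜⬜⬜⬜⬛⬛❓
⬛⬛⬛⬛⬛⬛⬛⬛❓
⬛⬛⬛⬛⬛⬛⬛❓❓
❓❓❓❓❓❓❓❓❓

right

❓❓❓❓❓❓❓❓❓
⬛⬛⬜⬛⬛⬛⬛❓❓
⬛⬛⬜⬛⬛⬛⬛❓❓
⬜⬜⬜⬜⬜⬛⬛❓❓
⬜⬜⬜⬜🔴⬛⬛❓❓
⬜⬜⬜⬜⬜⬛⬛❓❓
⬛⬛⬛⬛⬛⬛⬛❓❓
⬛⬛⬛⬛⬛⬛❓❓❓
❓❓❓❓❓❓❓❓❓

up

❓❓❓❓❓❓❓❓❓
❓❓❓❓❓❓❓❓❓
⬛⬛⬜⬛⬛⬛⬛❓❓
⬛⬛⬜⬛⬛⬛⬛❓❓
⬜⬜⬜⬜🔴⬛⬛❓❓
⬜⬜⬜⬜⬜⬛⬛❓❓
⬜⬜⬜⬜⬜⬛⬛❓❓
⬛⬛⬛⬛⬛⬛⬛❓❓
⬛⬛⬛⬛⬛⬛❓❓❓

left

❓❓❓❓❓❓❓❓❓
❓❓❓❓❓❓❓❓❓
⬛⬛⬛⬜⬛⬛⬛⬛❓
⬛⬛⬛⬜⬛⬛⬛⬛❓
⬛⬜⬜⬜🔴⬜⬛⬛❓
⬛⬜⬜⬜⬜⬜⬛⬛❓
⬛⬜⬜⬜⬜⬜⬛⬛❓
⬛⬛⬛⬛⬛⬛⬛⬛❓
⬛⬛⬛⬛⬛⬛⬛❓❓

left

❓❓❓❓❓❓❓❓❓
❓❓❓❓❓❓❓❓❓
❓⬛⬛⬛⬜⬛⬛⬛⬛
❓⬛⬛⬛⬜⬛⬛⬛⬛
❓⬛⬜⬜🔴⬜⬜⬛⬛
❓⬛⬜⬜⬜⬜⬜⬛⬛
❓⬛⬜⬜⬜⬜⬜⬛⬛
❓⬛⬛⬛⬛⬛⬛⬛⬛
❓⬛⬛⬛⬛⬛⬛⬛❓

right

❓❓❓❓❓❓❓❓❓
❓❓❓❓❓❓❓❓❓
⬛⬛⬛⬜⬛⬛⬛⬛❓
⬛⬛⬛⬜⬛⬛⬛⬛❓
⬛⬜⬜⬜🔴⬜⬛⬛❓
⬛⬜⬜⬜⬜⬜⬛⬛❓
⬛⬜⬜⬜⬜⬜⬛⬛❓
⬛⬛⬛⬛⬛⬛⬛⬛❓
⬛⬛⬛⬛⬛⬛⬛❓❓

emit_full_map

⬛⬛⬛⬜⬛⬛⬛⬛
⬛⬛⬛⬜⬛⬛⬛⬛
⬛⬜⬜⬜🔴⬜⬛⬛
⬛⬜⬜⬜⬜⬜⬛⬛
⬛⬜⬜⬜⬜⬜⬛⬛
⬛⬛⬛⬛⬛⬛⬛⬛
⬛⬛⬛⬛⬛⬛⬛❓


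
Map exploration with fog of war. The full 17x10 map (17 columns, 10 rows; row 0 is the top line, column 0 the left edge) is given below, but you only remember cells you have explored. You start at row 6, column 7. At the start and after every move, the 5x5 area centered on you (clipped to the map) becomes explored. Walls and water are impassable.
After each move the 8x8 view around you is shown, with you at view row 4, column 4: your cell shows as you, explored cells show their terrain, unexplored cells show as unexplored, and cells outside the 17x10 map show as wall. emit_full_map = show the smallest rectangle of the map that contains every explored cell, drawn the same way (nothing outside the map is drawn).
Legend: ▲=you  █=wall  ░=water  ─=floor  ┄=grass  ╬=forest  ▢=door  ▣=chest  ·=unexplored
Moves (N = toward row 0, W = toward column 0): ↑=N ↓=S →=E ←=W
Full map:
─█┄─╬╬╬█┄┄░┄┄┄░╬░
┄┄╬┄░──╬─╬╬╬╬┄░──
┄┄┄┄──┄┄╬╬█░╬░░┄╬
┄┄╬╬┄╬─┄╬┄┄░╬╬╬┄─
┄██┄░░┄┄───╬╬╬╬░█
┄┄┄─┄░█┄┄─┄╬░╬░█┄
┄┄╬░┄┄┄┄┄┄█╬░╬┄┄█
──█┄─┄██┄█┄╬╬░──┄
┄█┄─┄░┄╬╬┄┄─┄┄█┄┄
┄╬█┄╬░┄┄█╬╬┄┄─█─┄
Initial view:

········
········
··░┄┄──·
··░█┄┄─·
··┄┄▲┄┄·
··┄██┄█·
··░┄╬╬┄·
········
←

········
········
··░░┄┄──
··┄░█┄┄─
··┄┄▲┄┄┄
··─┄██┄█
··┄░┄╬╬┄
········

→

········
········
·░░┄┄──·
·┄░█┄┄─·
·┄┄┄▲┄┄·
·─┄██┄█·
·┄░┄╬╬┄·
········

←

········
········
··░░┄┄──
··┄░█┄┄─
··┄┄▲┄┄┄
··─┄██┄█
··┄░┄╬╬┄
········

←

········
········
··┄░░┄┄─
··─┄░█┄┄
··░┄▲┄┄┄
··┄─┄██┄
··─┄░┄╬╬
········

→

········
········
·┄░░┄┄──
·─┄░█┄┄─
·░┄┄▲┄┄┄
·┄─┄██┄█
·─┄░┄╬╬┄
········

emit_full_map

┄░░┄┄──
─┄░█┄┄─
░┄┄▲┄┄┄
┄─┄██┄█
─┄░┄╬╬┄

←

········
········
··┄░░┄┄─
··─┄░█┄┄
··░┄▲┄┄┄
··┄─┄██┄
··─┄░┄╬╬
········

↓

········
··┄░░┄┄─
··─┄░█┄┄
··░┄┄┄┄┄
··┄─▲██┄
··─┄░┄╬╬
··┄╬░┄┄·
████████

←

········
···┄░░┄┄
··┄─┄░█┄
··╬░┄┄┄┄
··█┄▲┄██
··┄─┄░┄╬
··█┄╬░┄┄
████████

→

········
··┄░░┄┄─
·┄─┄░█┄┄
·╬░┄┄┄┄┄
·█┄─▲██┄
·┄─┄░┄╬╬
·█┄╬░┄┄·
████████

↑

········
········
··┄░░┄┄─
·┄─┄░█┄┄
·╬░┄▲┄┄┄
·█┄─┄██┄
·┄─┄░┄╬╬
·█┄╬░┄┄·

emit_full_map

·┄░░┄┄──
┄─┄░█┄┄─
╬░┄▲┄┄┄┄
█┄─┄██┄█
┄─┄░┄╬╬┄
█┄╬░┄┄··

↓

········
··┄░░┄┄─
·┄─┄░█┄┄
·╬░┄┄┄┄┄
·█┄─▲██┄
·┄─┄░┄╬╬
·█┄╬░┄┄·
████████

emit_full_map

·┄░░┄┄──
┄─┄░█┄┄─
╬░┄┄┄┄┄┄
█┄─▲██┄█
┄─┄░┄╬╬┄
█┄╬░┄┄··


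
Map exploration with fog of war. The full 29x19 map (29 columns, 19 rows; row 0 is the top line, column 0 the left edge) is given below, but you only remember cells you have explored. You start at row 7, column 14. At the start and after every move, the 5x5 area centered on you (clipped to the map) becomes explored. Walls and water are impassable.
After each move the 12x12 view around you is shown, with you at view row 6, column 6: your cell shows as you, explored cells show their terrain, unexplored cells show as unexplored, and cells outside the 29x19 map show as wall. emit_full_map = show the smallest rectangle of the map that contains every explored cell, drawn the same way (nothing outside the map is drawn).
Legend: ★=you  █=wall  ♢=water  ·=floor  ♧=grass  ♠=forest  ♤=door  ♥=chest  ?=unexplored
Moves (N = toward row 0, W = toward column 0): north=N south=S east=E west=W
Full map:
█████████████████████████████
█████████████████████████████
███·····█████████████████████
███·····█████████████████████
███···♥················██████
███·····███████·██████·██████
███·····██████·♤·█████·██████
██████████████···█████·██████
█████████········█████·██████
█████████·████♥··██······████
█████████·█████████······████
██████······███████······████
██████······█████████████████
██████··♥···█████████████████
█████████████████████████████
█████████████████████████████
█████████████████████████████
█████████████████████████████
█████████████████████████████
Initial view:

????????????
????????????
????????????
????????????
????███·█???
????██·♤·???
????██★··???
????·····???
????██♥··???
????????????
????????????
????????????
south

????????????
????????????
????????????
????███·█???
????██·♤·???
????██···???
????··★··???
????██♥··???
????█████???
????????????
????????????
????????????

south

????????????
????????????
????███·█???
????██·♤·???
????██···???
????·····???
????██★··???
????█████???
????█████???
????????????
????????????
????????????

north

????????????
????????????
????????????
????███·█???
????██·♤·???
????██···???
????··★··???
????██♥··???
????█████???
????█████???
????????????
????????????

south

????????????
????????????
????███·█???
????██·♤·???
????██···???
????·····???
????██★··???
????█████???
????█████???
????????????
????????????
????????????

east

????????????
????????????
???███·█????
???██·♤·????
???██···█???
???·····█???
???██♥★·█???
???██████???
???██████???
????????????
????????????
????????????

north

????????????
????????????
????????????
???███·█????
???██·♤·█???
???██···█???
???···★·█???
???██♥··█???
???██████???
???██████???
????????????
????????????

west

????????????
????????????
????????????
????███·█???
????██·♤·█??
????██···█??
????··★··█??
????██♥··█??
????██████??
????██████??
????????????
????????????

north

????????????
????????????
????????????
????????????
????███·█???
????██·♤·█??
????██★··█??
????·····█??
????██♥··█??
????██████??
????██████??
????????????

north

????????????
????????????
????????????
????????????
????·····???
????███·█???
????██★♤·█??
????██···█??
????·····█??
????██♥··█??
????██████??
????██████??

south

????????????
????????????
????????????
????·····???
????███·█???
????██·♤·█??
????██★··█??
????·····█??
????██♥··█??
????██████??
????██████??
????????????

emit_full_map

·····?
███·█?
██·♤·█
██★··█
·····█
██♥··█
██████
██████

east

????????????
????????????
????????????
???·····????
???███·██???
???██·♤·█???
???██·★·█???
???·····█???
???██♥··█???
???██████???
???██████???
????????????

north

????????????
????????????
????????????
????????????
???······???
???███·██???
???██·★·█???
???██···█???
???·····█???
???██♥··█???
???██████???
???██████???

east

????????????
????????????
????????????
????????????
??·······???
??███·███???
??██·♤★██???
??██···██???
??·····██???
??██♥··█????
??██████????
??██████????

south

????????????
????????????
????????????
??·······???
??███·███???
??██·♤·██???
??██··★██???
??·····██???
??██♥··██???
??██████????
??██████????
????????????

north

????????????
????????????
????????????
????????????
??·······???
??███·███???
??██·♤★██???
??██···██???
??·····██???
??██♥··██???
??██████????
??██████????

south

????????????
????????????
????????????
??·······???
??███·███???
??██·♤·██???
??██··★██???
??·····██???
??██♥··██???
??██████????
??██████????
????????????

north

????????????
????????????
????????????
????????????
??·······???
??███·███???
??██·♤★██???
??██···██???
??·····██???
??██♥··██???
??██████????
??██████????


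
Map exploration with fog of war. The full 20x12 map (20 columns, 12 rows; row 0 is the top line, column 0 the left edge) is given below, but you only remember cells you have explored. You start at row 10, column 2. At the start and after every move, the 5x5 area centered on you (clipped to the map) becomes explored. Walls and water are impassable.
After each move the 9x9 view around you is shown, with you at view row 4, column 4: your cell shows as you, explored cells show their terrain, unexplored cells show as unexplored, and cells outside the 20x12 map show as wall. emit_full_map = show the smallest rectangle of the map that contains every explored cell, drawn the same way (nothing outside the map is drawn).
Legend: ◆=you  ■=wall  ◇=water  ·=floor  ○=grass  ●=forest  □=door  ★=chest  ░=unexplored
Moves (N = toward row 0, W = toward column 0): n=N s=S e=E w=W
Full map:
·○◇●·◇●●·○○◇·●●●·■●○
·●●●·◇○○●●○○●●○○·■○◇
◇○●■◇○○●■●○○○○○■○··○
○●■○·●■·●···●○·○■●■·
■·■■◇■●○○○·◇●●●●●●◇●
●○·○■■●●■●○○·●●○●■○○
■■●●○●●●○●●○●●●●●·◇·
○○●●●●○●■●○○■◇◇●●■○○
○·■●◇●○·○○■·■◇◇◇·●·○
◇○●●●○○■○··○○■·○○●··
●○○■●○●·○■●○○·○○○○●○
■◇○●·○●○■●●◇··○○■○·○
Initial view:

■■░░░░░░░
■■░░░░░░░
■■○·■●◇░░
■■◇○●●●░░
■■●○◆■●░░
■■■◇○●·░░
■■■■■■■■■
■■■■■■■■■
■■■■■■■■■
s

■■░░░░░░░
■■○·■●◇░░
■■◇○●●●░░
■■●○○■●░░
■■■◇◆●·░░
■■■■■■■■■
■■■■■■■■■
■■■■■■■■■
■■■■■■■■■

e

■░░░░░░░░
■○·■●◇░░░
■◇○●●●○░░
■●○○■●○░░
■■◇○◆·○░░
■■■■■■■■■
■■■■■■■■■
■■■■■■■■■
■■■■■■■■■

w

■■░░░░░░░
■■○·■●◇░░
■■◇○●●●○░
■■●○○■●○░
■■■◇◆●·○░
■■■■■■■■■
■■■■■■■■■
■■■■■■■■■
■■■■■■■■■

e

■░░░░░░░░
■○·■●◇░░░
■◇○●●●○░░
■●○○■●○░░
■■◇○◆·○░░
■■■■■■■■■
■■■■■■■■■
■■■■■■■■■
■■■■■■■■■

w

■■░░░░░░░
■■○·■●◇░░
■■◇○●●●○░
■■●○○■●○░
■■■◇◆●·○░
■■■■■■■■■
■■■■■■■■■
■■■■■■■■■
■■■■■■■■■

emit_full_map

○·■●◇░
◇○●●●○
●○○■●○
■◇◆●·○


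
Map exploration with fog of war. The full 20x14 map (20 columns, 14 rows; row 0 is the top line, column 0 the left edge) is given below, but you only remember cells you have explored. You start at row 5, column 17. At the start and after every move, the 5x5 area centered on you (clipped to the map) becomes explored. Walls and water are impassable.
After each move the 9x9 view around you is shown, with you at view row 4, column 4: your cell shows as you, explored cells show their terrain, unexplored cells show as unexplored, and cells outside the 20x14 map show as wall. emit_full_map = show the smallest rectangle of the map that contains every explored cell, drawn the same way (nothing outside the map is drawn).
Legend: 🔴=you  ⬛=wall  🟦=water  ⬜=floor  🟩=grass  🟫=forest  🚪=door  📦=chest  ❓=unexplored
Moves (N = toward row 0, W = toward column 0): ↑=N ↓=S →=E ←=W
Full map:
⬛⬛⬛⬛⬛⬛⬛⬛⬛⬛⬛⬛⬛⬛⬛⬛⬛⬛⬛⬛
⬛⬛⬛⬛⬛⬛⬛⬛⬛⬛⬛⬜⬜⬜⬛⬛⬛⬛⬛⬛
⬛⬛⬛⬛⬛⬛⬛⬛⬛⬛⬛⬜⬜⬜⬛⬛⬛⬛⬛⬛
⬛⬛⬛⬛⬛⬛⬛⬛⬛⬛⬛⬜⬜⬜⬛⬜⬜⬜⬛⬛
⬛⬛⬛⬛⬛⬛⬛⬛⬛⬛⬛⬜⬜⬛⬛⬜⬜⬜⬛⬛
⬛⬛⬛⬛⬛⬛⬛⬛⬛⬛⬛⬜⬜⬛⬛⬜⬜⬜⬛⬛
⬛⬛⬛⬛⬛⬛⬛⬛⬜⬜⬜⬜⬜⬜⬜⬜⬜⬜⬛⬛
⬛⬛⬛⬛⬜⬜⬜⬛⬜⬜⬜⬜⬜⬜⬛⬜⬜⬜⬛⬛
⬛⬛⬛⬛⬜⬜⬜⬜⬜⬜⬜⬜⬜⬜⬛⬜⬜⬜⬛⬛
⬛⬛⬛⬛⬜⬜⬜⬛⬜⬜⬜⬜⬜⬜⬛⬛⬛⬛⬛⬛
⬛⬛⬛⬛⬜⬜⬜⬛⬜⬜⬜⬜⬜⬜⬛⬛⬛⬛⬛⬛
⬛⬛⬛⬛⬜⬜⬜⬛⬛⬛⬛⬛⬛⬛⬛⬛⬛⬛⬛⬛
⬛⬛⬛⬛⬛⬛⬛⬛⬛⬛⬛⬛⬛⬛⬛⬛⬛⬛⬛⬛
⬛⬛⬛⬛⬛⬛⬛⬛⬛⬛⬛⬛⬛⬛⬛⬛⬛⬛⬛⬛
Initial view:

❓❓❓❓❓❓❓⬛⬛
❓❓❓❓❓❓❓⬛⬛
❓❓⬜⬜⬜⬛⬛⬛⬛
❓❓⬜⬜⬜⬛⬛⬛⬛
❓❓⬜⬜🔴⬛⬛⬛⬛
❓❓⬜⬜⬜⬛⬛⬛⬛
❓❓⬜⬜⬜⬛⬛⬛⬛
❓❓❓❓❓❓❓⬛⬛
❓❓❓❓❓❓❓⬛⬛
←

❓❓❓❓❓❓❓❓⬛
❓❓❓❓❓❓❓❓⬛
❓❓⬛⬜⬜⬜⬛⬛⬛
❓❓⬛⬜⬜⬜⬛⬛⬛
❓❓⬛⬜🔴⬜⬛⬛⬛
❓❓⬜⬜⬜⬜⬛⬛⬛
❓❓⬛⬜⬜⬜⬛⬛⬛
❓❓❓❓❓❓❓❓⬛
❓❓❓❓❓❓❓❓⬛

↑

❓❓❓❓❓❓❓❓⬛
❓❓❓❓❓❓❓❓⬛
❓❓⬛⬛⬛⬛⬛❓⬛
❓❓⬛⬜⬜⬜⬛⬛⬛
❓❓⬛⬜🔴⬜⬛⬛⬛
❓❓⬛⬜⬜⬜⬛⬛⬛
❓❓⬜⬜⬜⬜⬛⬛⬛
❓❓⬛⬜⬜⬜⬛⬛⬛
❓❓❓❓❓❓❓❓⬛

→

❓❓❓❓❓❓❓⬛⬛
❓❓❓❓❓❓❓⬛⬛
❓⬛⬛⬛⬛⬛⬛⬛⬛
❓⬛⬜⬜⬜⬛⬛⬛⬛
❓⬛⬜⬜🔴⬛⬛⬛⬛
❓⬛⬜⬜⬜⬛⬛⬛⬛
❓⬜⬜⬜⬜⬛⬛⬛⬛
❓⬛⬜⬜⬜⬛⬛⬛⬛
❓❓❓❓❓❓❓⬛⬛

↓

❓❓❓❓❓❓❓⬛⬛
❓⬛⬛⬛⬛⬛⬛⬛⬛
❓⬛⬜⬜⬜⬛⬛⬛⬛
❓⬛⬜⬜⬜⬛⬛⬛⬛
❓⬛⬜⬜🔴⬛⬛⬛⬛
❓⬜⬜⬜⬜⬛⬛⬛⬛
❓⬛⬜⬜⬜⬛⬛⬛⬛
❓❓❓❓❓❓❓⬛⬛
❓❓❓❓❓❓❓⬛⬛

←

❓❓❓❓❓❓❓❓⬛
❓❓⬛⬛⬛⬛⬛⬛⬛
❓❓⬛⬜⬜⬜⬛⬛⬛
❓❓⬛⬜⬜⬜⬛⬛⬛
❓❓⬛⬜🔴⬜⬛⬛⬛
❓❓⬜⬜⬜⬜⬛⬛⬛
❓❓⬛⬜⬜⬜⬛⬛⬛
❓❓❓❓❓❓❓❓⬛
❓❓❓❓❓❓❓❓⬛

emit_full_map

⬛⬛⬛⬛⬛⬛
⬛⬜⬜⬜⬛⬛
⬛⬜⬜⬜⬛⬛
⬛⬜🔴⬜⬛⬛
⬜⬜⬜⬜⬛⬛
⬛⬜⬜⬜⬛⬛

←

❓❓❓❓❓❓❓❓❓
❓❓❓⬛⬛⬛⬛⬛⬛
❓❓⬜⬛⬜⬜⬜⬛⬛
❓❓⬛⬛⬜⬜⬜⬛⬛
❓❓⬛⬛🔴⬜⬜⬛⬛
❓❓⬜⬜⬜⬜⬜⬛⬛
❓❓⬜⬛⬜⬜⬜⬛⬛
❓❓❓❓❓❓❓❓❓
❓❓❓❓❓❓❓❓❓

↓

❓❓❓⬛⬛⬛⬛⬛⬛
❓❓⬜⬛⬜⬜⬜⬛⬛
❓❓⬛⬛⬜⬜⬜⬛⬛
❓❓⬛⬛⬜⬜⬜⬛⬛
❓❓⬜⬜🔴⬜⬜⬛⬛
❓❓⬜⬛⬜⬜⬜⬛⬛
❓❓⬜⬛⬜⬜⬜❓❓
❓❓❓❓❓❓❓❓❓
❓❓❓❓❓❓❓❓❓

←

❓❓❓❓⬛⬛⬛⬛⬛
❓❓❓⬜⬛⬜⬜⬜⬛
❓❓⬜⬛⬛⬜⬜⬜⬛
❓❓⬜⬛⬛⬜⬜⬜⬛
❓❓⬜⬜🔴⬜⬜⬜⬛
❓❓⬜⬜⬛⬜⬜⬜⬛
❓❓⬜⬜⬛⬜⬜⬜❓
❓❓❓❓❓❓❓❓❓
❓❓❓❓❓❓❓❓❓

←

❓❓❓❓❓⬛⬛⬛⬛
❓❓❓❓⬜⬛⬜⬜⬜
❓❓⬜⬜⬛⬛⬜⬜⬜
❓❓⬜⬜⬛⬛⬜⬜⬜
❓❓⬜⬜🔴⬜⬜⬜⬜
❓❓⬜⬜⬜⬛⬜⬜⬜
❓❓⬜⬜⬜⬛⬜⬜⬜
❓❓❓❓❓❓❓❓❓
❓❓❓❓❓❓❓❓❓

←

❓❓❓❓❓❓⬛⬛⬛
❓❓❓❓❓⬜⬛⬜⬜
❓❓⬛⬜⬜⬛⬛⬜⬜
❓❓⬛⬜⬜⬛⬛⬜⬜
❓❓⬜⬜🔴⬜⬜⬜⬜
❓❓⬜⬜⬜⬜⬛⬜⬜
❓❓⬜⬜⬜⬜⬛⬜⬜
❓❓❓❓❓❓❓❓❓
❓❓❓❓❓❓❓❓❓

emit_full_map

❓❓❓❓⬛⬛⬛⬛⬛⬛
❓❓❓⬜⬛⬜⬜⬜⬛⬛
⬛⬜⬜⬛⬛⬜⬜⬜⬛⬛
⬛⬜⬜⬛⬛⬜⬜⬜⬛⬛
⬜⬜🔴⬜⬜⬜⬜⬜⬛⬛
⬜⬜⬜⬜⬛⬜⬜⬜⬛⬛
⬜⬜⬜⬜⬛⬜⬜⬜❓❓


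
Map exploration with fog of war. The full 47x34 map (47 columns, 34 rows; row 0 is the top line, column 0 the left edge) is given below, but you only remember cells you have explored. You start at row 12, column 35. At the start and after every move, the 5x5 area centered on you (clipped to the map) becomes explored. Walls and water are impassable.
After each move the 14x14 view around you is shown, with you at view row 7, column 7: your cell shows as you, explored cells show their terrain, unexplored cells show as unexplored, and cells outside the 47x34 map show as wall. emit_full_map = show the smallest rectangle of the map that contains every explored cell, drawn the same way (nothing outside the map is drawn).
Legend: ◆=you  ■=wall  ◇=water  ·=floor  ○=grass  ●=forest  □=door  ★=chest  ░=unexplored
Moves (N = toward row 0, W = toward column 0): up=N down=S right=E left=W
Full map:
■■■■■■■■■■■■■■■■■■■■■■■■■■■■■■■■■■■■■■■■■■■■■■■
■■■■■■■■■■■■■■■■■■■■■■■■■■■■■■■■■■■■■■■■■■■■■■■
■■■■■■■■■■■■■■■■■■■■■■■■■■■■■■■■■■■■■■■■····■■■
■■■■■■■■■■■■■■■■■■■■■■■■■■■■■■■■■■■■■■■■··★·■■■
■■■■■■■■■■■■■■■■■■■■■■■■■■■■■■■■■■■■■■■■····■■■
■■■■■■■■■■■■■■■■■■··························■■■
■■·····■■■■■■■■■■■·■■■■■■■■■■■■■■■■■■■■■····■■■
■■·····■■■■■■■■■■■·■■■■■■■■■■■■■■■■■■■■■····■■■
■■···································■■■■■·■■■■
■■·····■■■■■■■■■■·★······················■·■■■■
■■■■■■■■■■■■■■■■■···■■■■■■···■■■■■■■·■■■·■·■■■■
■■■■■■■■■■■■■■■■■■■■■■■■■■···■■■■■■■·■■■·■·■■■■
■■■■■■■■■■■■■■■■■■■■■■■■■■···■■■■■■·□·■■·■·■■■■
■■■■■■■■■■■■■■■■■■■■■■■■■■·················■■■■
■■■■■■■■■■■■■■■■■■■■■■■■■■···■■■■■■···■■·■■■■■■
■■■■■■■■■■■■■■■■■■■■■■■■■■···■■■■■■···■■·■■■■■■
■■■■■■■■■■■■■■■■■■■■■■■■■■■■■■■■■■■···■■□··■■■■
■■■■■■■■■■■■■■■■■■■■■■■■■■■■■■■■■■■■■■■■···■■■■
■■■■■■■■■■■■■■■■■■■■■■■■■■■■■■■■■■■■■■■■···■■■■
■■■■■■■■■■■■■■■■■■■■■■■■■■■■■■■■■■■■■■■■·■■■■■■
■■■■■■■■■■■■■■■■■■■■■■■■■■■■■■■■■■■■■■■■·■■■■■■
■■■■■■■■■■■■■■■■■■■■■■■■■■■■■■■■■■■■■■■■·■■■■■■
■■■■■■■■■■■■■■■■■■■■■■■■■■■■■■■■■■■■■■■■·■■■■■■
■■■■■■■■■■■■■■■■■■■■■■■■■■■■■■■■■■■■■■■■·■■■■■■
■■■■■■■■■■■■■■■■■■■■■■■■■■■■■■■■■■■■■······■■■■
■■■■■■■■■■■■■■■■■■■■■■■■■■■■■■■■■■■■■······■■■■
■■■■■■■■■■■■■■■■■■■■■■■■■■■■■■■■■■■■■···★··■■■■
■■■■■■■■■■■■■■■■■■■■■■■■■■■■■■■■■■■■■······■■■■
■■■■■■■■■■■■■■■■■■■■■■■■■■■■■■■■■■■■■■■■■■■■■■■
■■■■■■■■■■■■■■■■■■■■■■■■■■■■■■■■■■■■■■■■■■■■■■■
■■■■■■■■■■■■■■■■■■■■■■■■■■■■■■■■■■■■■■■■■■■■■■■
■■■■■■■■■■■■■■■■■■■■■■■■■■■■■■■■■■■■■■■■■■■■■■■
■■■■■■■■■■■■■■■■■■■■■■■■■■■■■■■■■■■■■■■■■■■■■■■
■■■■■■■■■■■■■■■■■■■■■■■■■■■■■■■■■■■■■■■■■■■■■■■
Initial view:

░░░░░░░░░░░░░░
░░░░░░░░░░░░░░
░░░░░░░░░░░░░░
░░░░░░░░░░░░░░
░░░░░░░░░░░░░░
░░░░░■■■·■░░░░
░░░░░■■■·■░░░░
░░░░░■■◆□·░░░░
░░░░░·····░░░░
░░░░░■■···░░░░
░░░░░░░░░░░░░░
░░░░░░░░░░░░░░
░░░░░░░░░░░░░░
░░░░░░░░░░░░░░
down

░░░░░░░░░░░░░░
░░░░░░░░░░░░░░
░░░░░░░░░░░░░░
░░░░░░░░░░░░░░
░░░░░■■■·■░░░░
░░░░░■■■·■░░░░
░░░░░■■·□·░░░░
░░░░░··◆··░░░░
░░░░░■■···░░░░
░░░░░■■···░░░░
░░░░░░░░░░░░░░
░░░░░░░░░░░░░░
░░░░░░░░░░░░░░
░░░░░░░░░░░░░░

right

░░░░░░░░░░░░░░
░░░░░░░░░░░░░░
░░░░░░░░░░░░░░
░░░░░░░░░░░░░░
░░░░■■■·■░░░░░
░░░░■■■·■■░░░░
░░░░■■·□·■░░░░
░░░░···◆··░░░░
░░░░■■···■░░░░
░░░░■■···■░░░░
░░░░░░░░░░░░░░
░░░░░░░░░░░░░░
░░░░░░░░░░░░░░
░░░░░░░░░░░░░░

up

░░░░░░░░░░░░░░
░░░░░░░░░░░░░░
░░░░░░░░░░░░░░
░░░░░░░░░░░░░░
░░░░░░░░░░░░░░
░░░░■■■·■■░░░░
░░░░■■■·■■░░░░
░░░░■■·◆·■░░░░
░░░░······░░░░
░░░░■■···■░░░░
░░░░■■···■░░░░
░░░░░░░░░░░░░░
░░░░░░░░░░░░░░
░░░░░░░░░░░░░░

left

░░░░░░░░░░░░░░
░░░░░░░░░░░░░░
░░░░░░░░░░░░░░
░░░░░░░░░░░░░░
░░░░░░░░░░░░░░
░░░░░■■■·■■░░░
░░░░░■■■·■■░░░
░░░░░■■◆□·■░░░
░░░░░······░░░
░░░░░■■···■░░░
░░░░░■■···■░░░
░░░░░░░░░░░░░░
░░░░░░░░░░░░░░
░░░░░░░░░░░░░░

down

░░░░░░░░░░░░░░
░░░░░░░░░░░░░░
░░░░░░░░░░░░░░
░░░░░░░░░░░░░░
░░░░░■■■·■■░░░
░░░░░■■■·■■░░░
░░░░░■■·□·■░░░
░░░░░··◆···░░░
░░░░░■■···■░░░
░░░░░■■···■░░░
░░░░░░░░░░░░░░
░░░░░░░░░░░░░░
░░░░░░░░░░░░░░
░░░░░░░░░░░░░░

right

░░░░░░░░░░░░░░
░░░░░░░░░░░░░░
░░░░░░░░░░░░░░
░░░░░░░░░░░░░░
░░░░■■■·■■░░░░
░░░░■■■·■■░░░░
░░░░■■·□·■░░░░
░░░░···◆··░░░░
░░░░■■···■░░░░
░░░░■■···■░░░░
░░░░░░░░░░░░░░
░░░░░░░░░░░░░░
░░░░░░░░░░░░░░
░░░░░░░░░░░░░░

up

░░░░░░░░░░░░░░
░░░░░░░░░░░░░░
░░░░░░░░░░░░░░
░░░░░░░░░░░░░░
░░░░░░░░░░░░░░
░░░░■■■·■■░░░░
░░░░■■■·■■░░░░
░░░░■■·◆·■░░░░
░░░░······░░░░
░░░░■■···■░░░░
░░░░■■···■░░░░
░░░░░░░░░░░░░░
░░░░░░░░░░░░░░
░░░░░░░░░░░░░░

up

░░░░░░░░░░░░░░
░░░░░░░░░░░░░░
░░░░░░░░░░░░░░
░░░░░░░░░░░░░░
░░░░░░░░░░░░░░
░░░░░·····░░░░
░░░░■■■·■■░░░░
░░░░■■■◆■■░░░░
░░░░■■·□·■░░░░
░░░░······░░░░
░░░░■■···■░░░░
░░░░■■···■░░░░
░░░░░░░░░░░░░░
░░░░░░░░░░░░░░

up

░░░░░░░░░░░░░░
░░░░░░░░░░░░░░
░░░░░░░░░░░░░░
░░░░░░░░░░░░░░
░░░░░░░░░░░░░░
░░░░░···■■░░░░
░░░░░·····░░░░
░░░░■■■◆■■░░░░
░░░░■■■·■■░░░░
░░░░■■·□·■░░░░
░░░░······░░░░
░░░░■■···■░░░░
░░░░■■···■░░░░
░░░░░░░░░░░░░░

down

░░░░░░░░░░░░░░
░░░░░░░░░░░░░░
░░░░░░░░░░░░░░
░░░░░░░░░░░░░░
░░░░░···■■░░░░
░░░░░·····░░░░
░░░░■■■·■■░░░░
░░░░■■■◆■■░░░░
░░░░■■·□·■░░░░
░░░░······░░░░
░░░░■■···■░░░░
░░░░■■···■░░░░
░░░░░░░░░░░░░░
░░░░░░░░░░░░░░

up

░░░░░░░░░░░░░░
░░░░░░░░░░░░░░
░░░░░░░░░░░░░░
░░░░░░░░░░░░░░
░░░░░░░░░░░░░░
░░░░░···■■░░░░
░░░░░·····░░░░
░░░░■■■◆■■░░░░
░░░░■■■·■■░░░░
░░░░■■·□·■░░░░
░░░░······░░░░
░░░░■■···■░░░░
░░░░■■···■░░░░
░░░░░░░░░░░░░░

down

░░░░░░░░░░░░░░
░░░░░░░░░░░░░░
░░░░░░░░░░░░░░
░░░░░░░░░░░░░░
░░░░░···■■░░░░
░░░░░·····░░░░
░░░░■■■·■■░░░░
░░░░■■■◆■■░░░░
░░░░■■·□·■░░░░
░░░░······░░░░
░░░░■■···■░░░░
░░░░■■···■░░░░
░░░░░░░░░░░░░░
░░░░░░░░░░░░░░
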